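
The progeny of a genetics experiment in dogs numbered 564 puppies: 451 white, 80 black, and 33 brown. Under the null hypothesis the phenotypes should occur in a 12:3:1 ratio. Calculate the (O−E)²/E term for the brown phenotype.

Under the 12:3:1 hypothesis (Σ ratio = 16, N = 564):
  white: 564 × 12/16 = 423
  black: 564 × 3/16 = 105.75
  brown: 564 × 1/16 = 35.25
Contribution of brown: (33 − 35.25)² / 35.25 = 0.1436

0.144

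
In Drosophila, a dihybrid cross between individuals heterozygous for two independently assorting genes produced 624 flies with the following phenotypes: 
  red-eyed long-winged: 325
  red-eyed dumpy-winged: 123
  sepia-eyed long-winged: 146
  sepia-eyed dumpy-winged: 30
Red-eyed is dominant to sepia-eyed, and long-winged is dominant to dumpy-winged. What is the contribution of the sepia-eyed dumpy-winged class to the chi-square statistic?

2.077

A dihybrid F₂ with independent assortment and complete dominance at both loci gives a 9:3:3:1 phenotypic ratio.
Expected counts for N = 624 under a 9:3:3:1 ratio (total parts = 16):
  red-eyed long-winged: 624 × 9/16 = 351
  red-eyed dumpy-winged: 624 × 3/16 = 117
  sepia-eyed long-winged: 624 × 3/16 = 117
  sepia-eyed dumpy-winged: 624 × 1/16 = 39
Contribution of sepia-eyed dumpy-winged: (30 − 39)² / 39 = 2.0769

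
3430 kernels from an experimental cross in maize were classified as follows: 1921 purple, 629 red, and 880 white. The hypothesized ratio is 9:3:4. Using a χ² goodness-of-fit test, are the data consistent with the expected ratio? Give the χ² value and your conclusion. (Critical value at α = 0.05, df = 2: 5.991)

0.937; consistent

The 9:3:4 ratio has 16 parts, so with N = 3430 the expected counts are:
  purple: 3430 × 9/16 = 1929.375
  red: 3430 × 3/16 = 643.125
  white: 3430 × 4/16 = 857.5
χ² = Σ (O − E)² / E
  purple: (1921 − 1929.375)² / 1929.375 = 0.0364
  red: (629 − 643.125)² / 643.125 = 0.3102
  white: (880 − 857.5)² / 857.5 = 0.5904
χ² = 0.0364 + 0.3102 + 0.5904 = 0.937
Degrees of freedom = 3 − 1 = 2; critical value at α = 0.05 is 5.991.
Since 0.937 < 5.991, we fail to reject the null hypothesis — the data are consistent with the 9:3:4 ratio.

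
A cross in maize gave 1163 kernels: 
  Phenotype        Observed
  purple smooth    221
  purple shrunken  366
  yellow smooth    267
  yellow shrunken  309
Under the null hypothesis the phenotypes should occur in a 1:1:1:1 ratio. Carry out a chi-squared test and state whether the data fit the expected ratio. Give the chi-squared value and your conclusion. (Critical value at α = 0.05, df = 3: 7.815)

39.294; not consistent

Under the 1:1:1:1 hypothesis (Σ ratio = 4, N = 1163):
  purple smooth: 1163 × 1/4 = 290.75
  purple shrunken: 1163 × 1/4 = 290.75
  yellow smooth: 1163 × 1/4 = 290.75
  yellow shrunken: 1163 × 1/4 = 290.75
χ² = Σ (O − E)² / E
  purple smooth: (221 − 290.75)² / 290.75 = 16.7328
  purple shrunken: (366 − 290.75)² / 290.75 = 19.4757
  yellow smooth: (267 − 290.75)² / 290.75 = 1.9400
  yellow shrunken: (309 − 290.75)² / 290.75 = 1.1455
χ² = 16.7328 + 19.4757 + 1.9400 + 1.1455 = 39.294
Degrees of freedom = 4 − 1 = 3; critical value at α = 0.05 is 7.815.
Since 39.294 > 7.815, we reject the null hypothesis — the data do not fit the 1:1:1:1 ratio.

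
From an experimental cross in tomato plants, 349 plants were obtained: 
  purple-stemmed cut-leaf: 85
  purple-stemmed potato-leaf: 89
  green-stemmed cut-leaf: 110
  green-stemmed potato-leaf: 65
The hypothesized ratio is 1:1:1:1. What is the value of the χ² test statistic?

Total ratio parts = 4. Expected numbers out of 349:
  purple-stemmed cut-leaf: 349 × 1/4 = 87.25
  purple-stemmed potato-leaf: 349 × 1/4 = 87.25
  green-stemmed cut-leaf: 349 × 1/4 = 87.25
  green-stemmed potato-leaf: 349 × 1/4 = 87.25
χ² = Σ (O − E)² / E
  purple-stemmed cut-leaf: (85 − 87.25)² / 87.25 = 0.0580
  purple-stemmed potato-leaf: (89 − 87.25)² / 87.25 = 0.0351
  green-stemmed cut-leaf: (110 − 87.25)² / 87.25 = 5.9319
  green-stemmed potato-leaf: (65 − 87.25)² / 87.25 = 5.6741
χ² = 0.0580 + 0.0351 + 5.9319 + 5.6741 = 11.6991 ≈ 11.699

11.699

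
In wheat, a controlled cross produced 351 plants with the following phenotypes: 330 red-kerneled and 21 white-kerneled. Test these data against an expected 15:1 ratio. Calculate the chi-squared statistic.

Under the 15:1 hypothesis (Σ ratio = 16, N = 351):
  red-kerneled: 351 × 15/16 = 329.0625
  white-kerneled: 351 × 1/16 = 21.9375
χ² = Σ (O − E)² / E
  red-kerneled: (330 − 329.0625)² / 329.0625 = 0.0027
  white-kerneled: (21 − 21.9375)² / 21.9375 = 0.0401
χ² = 0.0027 + 0.0401 = 0.0428 ≈ 0.043

0.043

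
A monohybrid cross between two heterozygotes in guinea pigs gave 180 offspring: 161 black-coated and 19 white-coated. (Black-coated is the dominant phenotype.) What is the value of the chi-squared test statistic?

20.030

For a monohybrid cross between heterozygotes with complete dominance, the expected phenotypic ratio is 3:1.
Under the 3:1 hypothesis (Σ ratio = 4, N = 180):
  black-coated: 180 × 3/4 = 135
  white-coated: 180 × 1/4 = 45
χ² = Σ (O − E)² / E
  black-coated: (161 − 135)² / 135 = 5.0074
  white-coated: (19 − 45)² / 45 = 15.0222
χ² = 5.0074 + 15.0222 = 20.0296 ≈ 20.030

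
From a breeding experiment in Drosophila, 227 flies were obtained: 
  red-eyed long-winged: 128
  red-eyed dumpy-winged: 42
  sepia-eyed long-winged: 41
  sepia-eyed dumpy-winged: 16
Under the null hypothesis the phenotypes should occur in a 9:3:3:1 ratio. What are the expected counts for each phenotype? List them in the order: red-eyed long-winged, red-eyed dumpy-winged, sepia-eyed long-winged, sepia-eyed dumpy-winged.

127.6875, 42.5625, 42.5625, 14.1875

Expected counts for N = 227 under a 9:3:3:1 ratio (total parts = 16):
  red-eyed long-winged: 227 × 9/16 = 127.6875
  red-eyed dumpy-winged: 227 × 3/16 = 42.5625
  sepia-eyed long-winged: 227 × 3/16 = 42.5625
  sepia-eyed dumpy-winged: 227 × 1/16 = 14.1875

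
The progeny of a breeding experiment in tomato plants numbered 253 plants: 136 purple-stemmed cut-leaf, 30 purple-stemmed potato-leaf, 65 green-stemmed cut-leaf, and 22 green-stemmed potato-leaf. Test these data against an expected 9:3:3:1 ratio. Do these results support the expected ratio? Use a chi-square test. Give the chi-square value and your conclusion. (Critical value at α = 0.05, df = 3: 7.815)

The 9:3:3:1 ratio has 16 parts, so with N = 253 the expected counts are:
  purple-stemmed cut-leaf: 253 × 9/16 = 142.3125
  purple-stemmed potato-leaf: 253 × 3/16 = 47.4375
  green-stemmed cut-leaf: 253 × 3/16 = 47.4375
  green-stemmed potato-leaf: 253 × 1/16 = 15.8125
χ² = Σ (O − E)² / E
  purple-stemmed cut-leaf: (136 − 142.3125)² / 142.3125 = 0.2800
  purple-stemmed potato-leaf: (30 − 47.4375)² / 47.4375 = 6.4098
  green-stemmed cut-leaf: (65 − 47.4375)² / 47.4375 = 6.5021
  green-stemmed potato-leaf: (22 − 15.8125)² / 15.8125 = 2.4212
χ² = 0.2800 + 6.4098 + 6.5021 + 2.4212 = 15.6131 ≈ 15.613
Degrees of freedom = 4 − 1 = 3; critical value at α = 0.05 is 7.815.
Since 15.613 > 7.815, we reject the null hypothesis — the data do not fit the 9:3:3:1 ratio.

15.613; not consistent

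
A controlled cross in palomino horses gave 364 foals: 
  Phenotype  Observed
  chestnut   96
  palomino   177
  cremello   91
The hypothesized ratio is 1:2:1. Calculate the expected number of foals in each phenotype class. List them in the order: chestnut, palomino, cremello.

The 1:2:1 ratio has 4 parts, so with N = 364 the expected counts are:
  chestnut: 364 × 1/4 = 91
  palomino: 364 × 2/4 = 182
  cremello: 364 × 1/4 = 91

91, 182, 91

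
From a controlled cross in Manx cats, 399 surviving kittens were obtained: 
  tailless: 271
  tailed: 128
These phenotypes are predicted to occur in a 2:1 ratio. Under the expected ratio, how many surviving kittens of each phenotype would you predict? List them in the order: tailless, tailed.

Under the 2:1 hypothesis (Σ ratio = 3, N = 399):
  tailless: 399 × 2/3 = 266
  tailed: 399 × 1/3 = 133

266, 133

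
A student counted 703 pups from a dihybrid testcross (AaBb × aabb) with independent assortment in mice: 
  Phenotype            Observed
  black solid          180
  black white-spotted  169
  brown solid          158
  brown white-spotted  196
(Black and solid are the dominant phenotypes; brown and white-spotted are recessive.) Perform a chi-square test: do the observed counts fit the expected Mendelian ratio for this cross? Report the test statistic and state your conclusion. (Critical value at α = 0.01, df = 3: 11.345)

4.488; consistent

A dihybrid testcross with independent assortment gives a 1:1:1:1 ratio.
The 1:1:1:1 ratio has 4 parts, so with N = 703 the expected counts are:
  black solid: 703 × 1/4 = 175.75
  black white-spotted: 703 × 1/4 = 175.75
  brown solid: 703 × 1/4 = 175.75
  brown white-spotted: 703 × 1/4 = 175.75
χ² = Σ (O − E)² / E
  black solid: (180 − 175.75)² / 175.75 = 0.1028
  black white-spotted: (169 − 175.75)² / 175.75 = 0.2592
  brown solid: (158 − 175.75)² / 175.75 = 1.7927
  brown white-spotted: (196 − 175.75)² / 175.75 = 2.3332
χ² = 0.1028 + 0.2592 + 1.7927 + 2.3332 = 4.4879 ≈ 4.488
Degrees of freedom = 4 − 1 = 3; critical value at α = 0.01 is 11.345.
Since 4.488 < 11.345, we fail to reject the null hypothesis — the data are consistent with the 1:1:1:1 ratio.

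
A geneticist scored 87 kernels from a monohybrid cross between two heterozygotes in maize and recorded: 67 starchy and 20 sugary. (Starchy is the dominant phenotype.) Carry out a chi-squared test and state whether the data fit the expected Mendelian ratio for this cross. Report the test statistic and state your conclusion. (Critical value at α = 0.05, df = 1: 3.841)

For a monohybrid cross between heterozygotes with complete dominance, the expected phenotypic ratio is 3:1.
The 3:1 ratio has 4 parts, so with N = 87 the expected counts are:
  starchy: 87 × 3/4 = 65.25
  sugary: 87 × 1/4 = 21.75
χ² = Σ (O − E)² / E
  starchy: (67 − 65.25)² / 65.25 = 0.0469
  sugary: (20 − 21.75)² / 21.75 = 0.1408
χ² = 0.0469 + 0.1408 = 0.1877 ≈ 0.188
Degrees of freedom = 2 − 1 = 1; critical value at α = 0.05 is 3.841.
Since 0.188 < 3.841, we fail to reject the null hypothesis — the data are consistent with the 3:1 ratio.

0.188; consistent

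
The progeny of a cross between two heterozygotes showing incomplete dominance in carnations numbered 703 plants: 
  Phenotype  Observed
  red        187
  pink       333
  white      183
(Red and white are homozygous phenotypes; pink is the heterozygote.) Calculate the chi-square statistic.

With incomplete dominance, a heterozygote × heterozygote cross gives a 1:2:1 phenotypic ratio.
The 1:2:1 ratio has 4 parts, so with N = 703 the expected counts are:
  red: 703 × 1/4 = 175.75
  pink: 703 × 2/4 = 351.5
  white: 703 × 1/4 = 175.75
χ² = Σ (O − E)² / E
  red: (187 − 175.75)² / 175.75 = 0.7201
  pink: (333 − 351.5)² / 351.5 = 0.9737
  white: (183 − 175.75)² / 175.75 = 0.2991
χ² = 0.7201 + 0.9737 + 0.2991 = 1.9929 ≈ 1.993

1.993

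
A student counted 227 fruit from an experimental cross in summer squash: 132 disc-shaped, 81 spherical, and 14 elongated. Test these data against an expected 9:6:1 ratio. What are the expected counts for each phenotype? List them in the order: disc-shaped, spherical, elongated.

The 9:6:1 ratio has 16 parts, so with N = 227 the expected counts are:
  disc-shaped: 227 × 9/16 = 127.6875
  spherical: 227 × 6/16 = 85.125
  elongated: 227 × 1/16 = 14.1875

127.6875, 85.125, 14.1875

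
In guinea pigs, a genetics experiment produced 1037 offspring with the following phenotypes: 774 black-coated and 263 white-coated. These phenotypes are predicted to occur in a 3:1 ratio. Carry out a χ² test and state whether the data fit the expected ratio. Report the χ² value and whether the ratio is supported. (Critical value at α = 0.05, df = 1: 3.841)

0.072; consistent

Total ratio parts = 4. Expected numbers out of 1037:
  black-coated: 1037 × 3/4 = 777.75
  white-coated: 1037 × 1/4 = 259.25
χ² = Σ (O − E)² / E
  black-coated: (774 − 777.75)² / 777.75 = 0.0181
  white-coated: (263 − 259.25)² / 259.25 = 0.0542
χ² = 0.0181 + 0.0542 = 0.0723 ≈ 0.072
Degrees of freedom = 2 − 1 = 1; critical value at α = 0.05 is 3.841.
Since 0.072 < 3.841, we fail to reject the null hypothesis — the data are consistent with the 3:1 ratio.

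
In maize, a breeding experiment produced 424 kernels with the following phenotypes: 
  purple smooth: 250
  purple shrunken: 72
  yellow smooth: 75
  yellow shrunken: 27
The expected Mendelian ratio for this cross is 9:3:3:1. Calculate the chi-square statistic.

1.526

Under the 9:3:3:1 hypothesis (Σ ratio = 16, N = 424):
  purple smooth: 424 × 9/16 = 238.5
  purple shrunken: 424 × 3/16 = 79.5
  yellow smooth: 424 × 3/16 = 79.5
  yellow shrunken: 424 × 1/16 = 26.5
χ² = Σ (O − E)² / E
  purple smooth: (250 − 238.5)² / 238.5 = 0.5545
  purple shrunken: (72 − 79.5)² / 79.5 = 0.7075
  yellow smooth: (75 − 79.5)² / 79.5 = 0.2547
  yellow shrunken: (27 − 26.5)² / 26.5 = 0.0094
χ² = 0.5545 + 0.7075 + 0.2547 + 0.0094 = 1.5261 ≈ 1.526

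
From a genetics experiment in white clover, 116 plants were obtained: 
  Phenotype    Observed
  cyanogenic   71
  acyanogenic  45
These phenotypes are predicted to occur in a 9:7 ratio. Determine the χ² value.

Total ratio parts = 16. Expected numbers out of 116:
  cyanogenic: 116 × 9/16 = 65.25
  acyanogenic: 116 × 7/16 = 50.75
χ² = Σ (O − E)² / E
  cyanogenic: (71 − 65.25)² / 65.25 = 0.5067
  acyanogenic: (45 − 50.75)² / 50.75 = 0.6515
χ² = 0.5067 + 0.6515 = 1.1582 ≈ 1.158

1.158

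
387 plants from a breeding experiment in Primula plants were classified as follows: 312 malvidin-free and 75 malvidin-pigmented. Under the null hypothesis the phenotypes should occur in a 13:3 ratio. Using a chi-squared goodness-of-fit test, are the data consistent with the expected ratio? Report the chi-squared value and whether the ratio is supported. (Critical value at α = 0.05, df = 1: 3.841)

0.101; consistent

Under the 13:3 hypothesis (Σ ratio = 16, N = 387):
  malvidin-free: 387 × 13/16 = 314.4375
  malvidin-pigmented: 387 × 3/16 = 72.5625
χ² = Σ (O − E)² / E
  malvidin-free: (312 − 314.4375)² / 314.4375 = 0.0189
  malvidin-pigmented: (75 − 72.5625)² / 72.5625 = 0.0819
χ² = 0.0189 + 0.0819 = 0.1008 ≈ 0.101
Degrees of freedom = 2 − 1 = 1; critical value at α = 0.05 is 3.841.
Since 0.101 < 3.841, we fail to reject the null hypothesis — the data are consistent with the 13:3 ratio.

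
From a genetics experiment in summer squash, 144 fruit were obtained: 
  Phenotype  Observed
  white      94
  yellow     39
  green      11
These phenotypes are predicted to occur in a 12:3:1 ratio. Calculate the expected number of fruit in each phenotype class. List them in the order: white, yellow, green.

108, 27, 9

The 12:3:1 ratio has 16 parts, so with N = 144 the expected counts are:
  white: 144 × 12/16 = 108
  yellow: 144 × 3/16 = 27
  green: 144 × 1/16 = 9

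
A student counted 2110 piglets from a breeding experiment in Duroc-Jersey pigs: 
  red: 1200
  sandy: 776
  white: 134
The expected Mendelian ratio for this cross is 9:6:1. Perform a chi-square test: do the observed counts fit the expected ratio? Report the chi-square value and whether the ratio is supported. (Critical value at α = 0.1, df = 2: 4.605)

Under the 9:6:1 hypothesis (Σ ratio = 16, N = 2110):
  red: 2110 × 9/16 = 1186.875
  sandy: 2110 × 6/16 = 791.25
  white: 2110 × 1/16 = 131.875
χ² = Σ (O − E)² / E
  red: (1200 − 1186.875)² / 1186.875 = 0.1451
  sandy: (776 − 791.25)² / 791.25 = 0.2939
  white: (134 − 131.875)² / 131.875 = 0.0342
χ² = 0.1451 + 0.2939 + 0.0342 = 0.4732 ≈ 0.473
Degrees of freedom = 3 − 1 = 2; critical value at α = 0.1 is 4.605.
Since 0.473 < 4.605, we fail to reject the null hypothesis — the data are consistent with the 9:6:1 ratio.

0.473; consistent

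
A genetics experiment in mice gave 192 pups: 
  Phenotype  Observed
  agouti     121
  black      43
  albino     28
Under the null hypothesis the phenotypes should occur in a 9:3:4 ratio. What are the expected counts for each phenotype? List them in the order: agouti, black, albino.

Total ratio parts = 16. Expected numbers out of 192:
  agouti: 192 × 9/16 = 108
  black: 192 × 3/16 = 36
  albino: 192 × 4/16 = 48

108, 36, 48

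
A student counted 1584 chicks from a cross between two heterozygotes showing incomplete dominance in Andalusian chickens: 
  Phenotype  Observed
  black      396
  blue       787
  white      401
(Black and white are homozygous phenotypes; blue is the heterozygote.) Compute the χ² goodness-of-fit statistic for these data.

0.095

With incomplete dominance, a heterozygote × heterozygote cross gives a 1:2:1 phenotypic ratio.
The 1:2:1 ratio has 4 parts, so with N = 1584 the expected counts are:
  black: 1584 × 1/4 = 396
  blue: 1584 × 2/4 = 792
  white: 1584 × 1/4 = 396
χ² = Σ (O − E)² / E
  black: (396 − 396)² / 396 = 0.0000
  blue: (787 − 792)² / 792 = 0.0316
  white: (401 − 396)² / 396 = 0.0631
χ² = 0.0000 + 0.0316 + 0.0631 = 0.0947 ≈ 0.095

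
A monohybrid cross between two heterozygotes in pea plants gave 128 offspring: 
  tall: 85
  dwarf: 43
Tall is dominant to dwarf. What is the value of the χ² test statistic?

5.042

For a monohybrid cross between heterozygotes with complete dominance, the expected phenotypic ratio is 3:1.
Expected counts for N = 128 under a 3:1 ratio (total parts = 4):
  tall: 128 × 3/4 = 96
  dwarf: 128 × 1/4 = 32
χ² = Σ (O − E)² / E
  tall: (85 − 96)² / 96 = 1.2604
  dwarf: (43 − 32)² / 32 = 3.7812
χ² = 1.2604 + 3.7812 = 5.0416 ≈ 5.042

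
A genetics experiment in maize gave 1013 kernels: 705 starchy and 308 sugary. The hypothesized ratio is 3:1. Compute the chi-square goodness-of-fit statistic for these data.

15.782

Under the 3:1 hypothesis (Σ ratio = 4, N = 1013):
  starchy: 1013 × 3/4 = 759.75
  sugary: 1013 × 1/4 = 253.25
χ² = Σ (O − E)² / E
  starchy: (705 − 759.75)² / 759.75 = 3.9455
  sugary: (308 − 253.25)² / 253.25 = 11.8364
χ² = 3.9455 + 11.8364 = 15.7819 ≈ 15.782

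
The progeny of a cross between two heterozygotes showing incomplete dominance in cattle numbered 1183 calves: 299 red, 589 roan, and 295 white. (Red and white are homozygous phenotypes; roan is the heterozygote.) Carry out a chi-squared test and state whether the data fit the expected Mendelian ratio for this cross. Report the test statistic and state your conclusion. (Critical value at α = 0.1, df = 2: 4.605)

With incomplete dominance, a heterozygote × heterozygote cross gives a 1:2:1 phenotypic ratio.
Under the 1:2:1 hypothesis (Σ ratio = 4, N = 1183):
  red: 1183 × 1/4 = 295.75
  roan: 1183 × 2/4 = 591.5
  white: 1183 × 1/4 = 295.75
χ² = Σ (O − E)² / E
  red: (299 − 295.75)² / 295.75 = 0.0357
  roan: (589 − 591.5)² / 591.5 = 0.0106
  white: (295 − 295.75)² / 295.75 = 0.0019
χ² = 0.0357 + 0.0106 + 0.0019 = 0.0482 ≈ 0.048
Degrees of freedom = 3 − 1 = 2; critical value at α = 0.1 is 4.605.
Since 0.048 < 4.605, we fail to reject the null hypothesis — the data are consistent with the 1:2:1 ratio.

0.048; consistent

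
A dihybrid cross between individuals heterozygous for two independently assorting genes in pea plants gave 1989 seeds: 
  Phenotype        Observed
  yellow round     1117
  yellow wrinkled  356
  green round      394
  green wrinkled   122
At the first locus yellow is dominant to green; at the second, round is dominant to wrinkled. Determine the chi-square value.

2.005

A dihybrid F₂ with independent assortment and complete dominance at both loci gives a 9:3:3:1 phenotypic ratio.
Under the 9:3:3:1 hypothesis (Σ ratio = 16, N = 1989):
  yellow round: 1989 × 9/16 = 1118.8125
  yellow wrinkled: 1989 × 3/16 = 372.9375
  green round: 1989 × 3/16 = 372.9375
  green wrinkled: 1989 × 1/16 = 124.3125
χ² = Σ (O − E)² / E
  yellow round: (1117 − 1118.8125)² / 1118.8125 = 0.0029
  yellow wrinkled: (356 − 372.9375)² / 372.9375 = 0.7692
  green round: (394 − 372.9375)² / 372.9375 = 1.1896
  green wrinkled: (122 − 124.3125)² / 124.3125 = 0.0430
χ² = 0.0029 + 0.7692 + 1.1896 + 0.0430 = 2.0047 ≈ 2.005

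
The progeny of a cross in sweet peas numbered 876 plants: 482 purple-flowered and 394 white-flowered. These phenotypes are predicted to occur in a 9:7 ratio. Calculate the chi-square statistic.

Under the 9:7 hypothesis (Σ ratio = 16, N = 876):
  purple-flowered: 876 × 9/16 = 492.75
  white-flowered: 876 × 7/16 = 383.25
χ² = Σ (O − E)² / E
  purple-flowered: (482 − 492.75)² / 492.75 = 0.2345
  white-flowered: (394 − 383.25)² / 383.25 = 0.3015
χ² = 0.2345 + 0.3015 = 0.536

0.536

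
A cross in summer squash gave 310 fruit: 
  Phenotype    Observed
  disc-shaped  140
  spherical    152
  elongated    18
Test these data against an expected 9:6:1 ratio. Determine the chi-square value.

Total ratio parts = 16. Expected numbers out of 310:
  disc-shaped: 310 × 9/16 = 174.375
  spherical: 310 × 6/16 = 116.25
  elongated: 310 × 1/16 = 19.375
χ² = Σ (O − E)² / E
  disc-shaped: (140 − 174.375)² / 174.375 = 6.7764
  spherical: (152 − 116.25)² / 116.25 = 10.9941
  elongated: (18 − 19.375)² / 19.375 = 0.0976
χ² = 6.7764 + 10.9941 + 0.0976 = 17.8681 ≈ 17.868

17.868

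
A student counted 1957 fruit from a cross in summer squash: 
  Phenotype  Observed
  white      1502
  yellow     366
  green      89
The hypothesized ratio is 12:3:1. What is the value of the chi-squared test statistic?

Total ratio parts = 16. Expected numbers out of 1957:
  white: 1957 × 12/16 = 1467.75
  yellow: 1957 × 3/16 = 366.9375
  green: 1957 × 1/16 = 122.3125
χ² = Σ (O − E)² / E
  white: (1502 − 1467.75)² / 1467.75 = 0.7992
  yellow: (366 − 366.9375)² / 366.9375 = 0.0024
  green: (89 − 122.3125)² / 122.3125 = 9.0728
χ² = 0.7992 + 0.0024 + 9.0728 = 9.8744 ≈ 9.874

9.874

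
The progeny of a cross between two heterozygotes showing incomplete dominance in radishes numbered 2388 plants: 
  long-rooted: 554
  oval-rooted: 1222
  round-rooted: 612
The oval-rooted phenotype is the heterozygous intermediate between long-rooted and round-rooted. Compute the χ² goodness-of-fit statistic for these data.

With incomplete dominance, a heterozygote × heterozygote cross gives a 1:2:1 phenotypic ratio.
Under the 1:2:1 hypothesis (Σ ratio = 4, N = 2388):
  long-rooted: 2388 × 1/4 = 597
  oval-rooted: 2388 × 2/4 = 1194
  round-rooted: 2388 × 1/4 = 597
χ² = Σ (O − E)² / E
  long-rooted: (554 − 597)² / 597 = 3.0972
  oval-rooted: (1222 − 1194)² / 1194 = 0.6566
  round-rooted: (612 − 597)² / 597 = 0.3769
χ² = 3.0972 + 0.6566 + 0.3769 = 4.1307 ≈ 4.131

4.131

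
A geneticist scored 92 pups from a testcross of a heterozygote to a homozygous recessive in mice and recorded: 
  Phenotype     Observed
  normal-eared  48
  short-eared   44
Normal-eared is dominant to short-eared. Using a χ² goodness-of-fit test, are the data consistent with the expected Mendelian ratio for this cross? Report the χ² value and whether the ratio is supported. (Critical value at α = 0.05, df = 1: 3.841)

0.174; consistent

A testcross of a heterozygote (Aa × aa) gives a 1:1 phenotypic ratio.
Under the 1:1 hypothesis (Σ ratio = 2, N = 92):
  normal-eared: 92 × 1/2 = 46
  short-eared: 92 × 1/2 = 46
χ² = Σ (O − E)² / E
  normal-eared: (48 − 46)² / 46 = 0.0870
  short-eared: (44 − 46)² / 46 = 0.0870
χ² = 0.0870 + 0.0870 = 0.174
Degrees of freedom = 2 − 1 = 1; critical value at α = 0.05 is 3.841.
Since 0.174 < 3.841, we fail to reject the null hypothesis — the data are consistent with the 1:1 ratio.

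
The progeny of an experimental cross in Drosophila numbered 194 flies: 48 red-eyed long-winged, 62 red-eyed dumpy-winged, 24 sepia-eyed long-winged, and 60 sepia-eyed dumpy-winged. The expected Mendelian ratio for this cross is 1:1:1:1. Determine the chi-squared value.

18.866

Expected counts for N = 194 under a 1:1:1:1 ratio (total parts = 4):
  red-eyed long-winged: 194 × 1/4 = 48.5
  red-eyed dumpy-winged: 194 × 1/4 = 48.5
  sepia-eyed long-winged: 194 × 1/4 = 48.5
  sepia-eyed dumpy-winged: 194 × 1/4 = 48.5
χ² = Σ (O − E)² / E
  red-eyed long-winged: (48 − 48.5)² / 48.5 = 0.0052
  red-eyed dumpy-winged: (62 − 48.5)² / 48.5 = 3.7577
  sepia-eyed long-winged: (24 − 48.5)² / 48.5 = 12.3763
  sepia-eyed dumpy-winged: (60 − 48.5)² / 48.5 = 2.7268
χ² = 0.0052 + 3.7577 + 12.3763 + 2.7268 = 18.866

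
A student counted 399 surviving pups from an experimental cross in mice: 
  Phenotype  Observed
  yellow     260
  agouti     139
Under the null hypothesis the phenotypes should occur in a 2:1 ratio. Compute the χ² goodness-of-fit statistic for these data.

Total ratio parts = 3. Expected numbers out of 399:
  yellow: 399 × 2/3 = 266
  agouti: 399 × 1/3 = 133
χ² = Σ (O − E)² / E
  yellow: (260 − 266)² / 266 = 0.1353
  agouti: (139 − 133)² / 133 = 0.2707
χ² = 0.1353 + 0.2707 = 0.406

0.406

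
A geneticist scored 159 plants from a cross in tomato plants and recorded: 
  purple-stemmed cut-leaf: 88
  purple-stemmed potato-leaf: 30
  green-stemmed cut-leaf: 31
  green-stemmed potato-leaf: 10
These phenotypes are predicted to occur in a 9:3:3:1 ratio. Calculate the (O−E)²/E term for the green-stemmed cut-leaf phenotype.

0.047

Under the 9:3:3:1 hypothesis (Σ ratio = 16, N = 159):
  purple-stemmed cut-leaf: 159 × 9/16 = 89.4375
  purple-stemmed potato-leaf: 159 × 3/16 = 29.8125
  green-stemmed cut-leaf: 159 × 3/16 = 29.8125
  green-stemmed potato-leaf: 159 × 1/16 = 9.9375
Contribution of green-stemmed cut-leaf: (31 − 29.8125)² / 29.8125 = 0.0473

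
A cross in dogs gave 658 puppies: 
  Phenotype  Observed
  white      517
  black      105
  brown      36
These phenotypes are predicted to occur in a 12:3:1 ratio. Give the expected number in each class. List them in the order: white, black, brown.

493.5, 123.375, 41.125

Total ratio parts = 16. Expected numbers out of 658:
  white: 658 × 12/16 = 493.5
  black: 658 × 3/16 = 123.375
  brown: 658 × 1/16 = 41.125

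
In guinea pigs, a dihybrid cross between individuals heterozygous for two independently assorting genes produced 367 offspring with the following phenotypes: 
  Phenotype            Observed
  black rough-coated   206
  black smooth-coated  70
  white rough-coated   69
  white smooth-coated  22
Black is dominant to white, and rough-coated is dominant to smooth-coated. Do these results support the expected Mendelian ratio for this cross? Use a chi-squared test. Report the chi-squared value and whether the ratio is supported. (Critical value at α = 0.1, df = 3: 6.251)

A dihybrid F₂ with independent assortment and complete dominance at both loci gives a 9:3:3:1 phenotypic ratio.
The 9:3:3:1 ratio has 16 parts, so with N = 367 the expected counts are:
  black rough-coated: 367 × 9/16 = 206.4375
  black smooth-coated: 367 × 3/16 = 68.8125
  white rough-coated: 367 × 3/16 = 68.8125
  white smooth-coated: 367 × 1/16 = 22.9375
χ² = Σ (O − E)² / E
  black rough-coated: (206 − 206.4375)² / 206.4375 = 0.0009
  black smooth-coated: (70 − 68.8125)² / 68.8125 = 0.0205
  white rough-coated: (69 − 68.8125)² / 68.8125 = 0.0005
  white smooth-coated: (22 − 22.9375)² / 22.9375 = 0.0383
χ² = 0.0009 + 0.0205 + 0.0005 + 0.0383 = 0.0602 ≈ 0.060
Degrees of freedom = 4 − 1 = 3; critical value at α = 0.1 is 6.251.
Since 0.060 < 6.251, we fail to reject the null hypothesis — the data are consistent with the 9:3:3:1 ratio.

0.060; consistent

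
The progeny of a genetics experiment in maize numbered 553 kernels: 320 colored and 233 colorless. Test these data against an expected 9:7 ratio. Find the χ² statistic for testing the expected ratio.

0.587

Expected counts for N = 553 under a 9:7 ratio (total parts = 16):
  colored: 553 × 9/16 = 311.0625
  colorless: 553 × 7/16 = 241.9375
χ² = Σ (O − E)² / E
  colored: (320 − 311.0625)² / 311.0625 = 0.2568
  colorless: (233 − 241.9375)² / 241.9375 = 0.3302
χ² = 0.2568 + 0.3302 = 0.587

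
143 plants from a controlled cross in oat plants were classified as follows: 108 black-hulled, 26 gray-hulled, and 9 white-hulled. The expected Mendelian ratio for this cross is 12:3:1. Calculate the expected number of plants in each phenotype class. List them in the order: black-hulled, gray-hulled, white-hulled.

107.25, 26.8125, 8.9375

Expected counts for N = 143 under a 12:3:1 ratio (total parts = 16):
  black-hulled: 143 × 12/16 = 107.25
  gray-hulled: 143 × 3/16 = 26.8125
  white-hulled: 143 × 1/16 = 8.9375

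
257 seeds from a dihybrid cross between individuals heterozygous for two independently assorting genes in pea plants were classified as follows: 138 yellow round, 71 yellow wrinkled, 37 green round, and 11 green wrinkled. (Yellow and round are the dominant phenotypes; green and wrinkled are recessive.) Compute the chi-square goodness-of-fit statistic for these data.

A dihybrid F₂ with independent assortment and complete dominance at both loci gives a 9:3:3:1 phenotypic ratio.
Total ratio parts = 16. Expected numbers out of 257:
  yellow round: 257 × 9/16 = 144.5625
  yellow wrinkled: 257 × 3/16 = 48.1875
  green round: 257 × 3/16 = 48.1875
  green wrinkled: 257 × 1/16 = 16.0625
χ² = Σ (O − E)² / E
  yellow round: (138 − 144.5625)² / 144.5625 = 0.2979
  yellow wrinkled: (71 − 48.1875)² / 48.1875 = 10.7997
  green round: (37 − 48.1875)² / 48.1875 = 2.5974
  green wrinkled: (11 − 16.0625)² / 16.0625 = 1.5956
χ² = 0.2979 + 10.7997 + 2.5974 + 1.5956 = 15.2906 ≈ 15.291

15.291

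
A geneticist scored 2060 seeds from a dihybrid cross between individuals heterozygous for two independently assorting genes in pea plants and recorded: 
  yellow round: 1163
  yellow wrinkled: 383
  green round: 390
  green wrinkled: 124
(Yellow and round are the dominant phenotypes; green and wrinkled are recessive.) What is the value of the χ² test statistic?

A dihybrid F₂ with independent assortment and complete dominance at both loci gives a 9:3:3:1 phenotypic ratio.
Expected counts for N = 2060 under a 9:3:3:1 ratio (total parts = 16):
  yellow round: 2060 × 9/16 = 1158.75
  yellow wrinkled: 2060 × 3/16 = 386.25
  green round: 2060 × 3/16 = 386.25
  green wrinkled: 2060 × 1/16 = 128.75
χ² = Σ (O − E)² / E
  yellow round: (1163 − 1158.75)² / 1158.75 = 0.0156
  yellow wrinkled: (383 − 386.25)² / 386.25 = 0.0273
  green round: (390 − 386.25)² / 386.25 = 0.0364
  green wrinkled: (124 − 128.75)² / 128.75 = 0.1752
χ² = 0.0156 + 0.0273 + 0.0364 + 0.1752 = 0.2545 ≈ 0.255

0.255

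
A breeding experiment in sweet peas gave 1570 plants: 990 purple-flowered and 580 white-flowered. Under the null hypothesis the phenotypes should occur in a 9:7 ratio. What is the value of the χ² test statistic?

29.563

The 9:7 ratio has 16 parts, so with N = 1570 the expected counts are:
  purple-flowered: 1570 × 9/16 = 883.125
  white-flowered: 1570 × 7/16 = 686.875
χ² = Σ (O − E)² / E
  purple-flowered: (990 − 883.125)² / 883.125 = 12.9339
  white-flowered: (580 − 686.875)² / 686.875 = 16.6293
χ² = 12.9339 + 16.6293 = 29.5632 ≈ 29.563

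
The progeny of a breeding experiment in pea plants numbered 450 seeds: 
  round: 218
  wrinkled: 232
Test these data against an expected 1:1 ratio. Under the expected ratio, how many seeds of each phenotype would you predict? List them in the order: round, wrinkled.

Total ratio parts = 2. Expected numbers out of 450:
  round: 450 × 1/2 = 225
  wrinkled: 450 × 1/2 = 225

225, 225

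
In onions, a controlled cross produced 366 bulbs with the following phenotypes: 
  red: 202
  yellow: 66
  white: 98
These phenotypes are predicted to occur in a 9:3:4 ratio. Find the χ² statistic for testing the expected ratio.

The 9:3:4 ratio has 16 parts, so with N = 366 the expected counts are:
  red: 366 × 9/16 = 205.875
  yellow: 366 × 3/16 = 68.625
  white: 366 × 4/16 = 91.5
χ² = Σ (O − E)² / E
  red: (202 − 205.875)² / 205.875 = 0.0729
  yellow: (66 − 68.625)² / 68.625 = 0.1004
  white: (98 − 91.5)² / 91.5 = 0.4617
χ² = 0.0729 + 0.1004 + 0.4617 = 0.635

0.635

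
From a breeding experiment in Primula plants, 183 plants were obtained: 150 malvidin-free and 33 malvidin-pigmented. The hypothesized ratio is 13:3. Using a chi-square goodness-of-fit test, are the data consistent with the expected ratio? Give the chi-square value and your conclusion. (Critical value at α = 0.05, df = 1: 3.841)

0.062; consistent

Expected counts for N = 183 under a 13:3 ratio (total parts = 16):
  malvidin-free: 183 × 13/16 = 148.6875
  malvidin-pigmented: 183 × 3/16 = 34.3125
χ² = Σ (O − E)² / E
  malvidin-free: (150 − 148.6875)² / 148.6875 = 0.0116
  malvidin-pigmented: (33 − 34.3125)² / 34.3125 = 0.0502
χ² = 0.0116 + 0.0502 = 0.0618 ≈ 0.062
Degrees of freedom = 2 − 1 = 1; critical value at α = 0.05 is 3.841.
Since 0.062 < 3.841, we fail to reject the null hypothesis — the data are consistent with the 13:3 ratio.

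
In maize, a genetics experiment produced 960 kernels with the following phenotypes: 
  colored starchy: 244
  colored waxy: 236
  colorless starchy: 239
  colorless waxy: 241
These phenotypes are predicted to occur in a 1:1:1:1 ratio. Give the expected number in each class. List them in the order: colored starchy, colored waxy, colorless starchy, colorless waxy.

Under the 1:1:1:1 hypothesis (Σ ratio = 4, N = 960):
  colored starchy: 960 × 1/4 = 240
  colored waxy: 960 × 1/4 = 240
  colorless starchy: 960 × 1/4 = 240
  colorless waxy: 960 × 1/4 = 240

240, 240, 240, 240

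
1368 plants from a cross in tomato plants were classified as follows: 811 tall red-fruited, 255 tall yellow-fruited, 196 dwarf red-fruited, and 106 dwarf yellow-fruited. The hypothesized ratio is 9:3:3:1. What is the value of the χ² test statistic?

Total ratio parts = 16. Expected numbers out of 1368:
  tall red-fruited: 1368 × 9/16 = 769.5
  tall yellow-fruited: 1368 × 3/16 = 256.5
  dwarf red-fruited: 1368 × 3/16 = 256.5
  dwarf yellow-fruited: 1368 × 1/16 = 85.5
χ² = Σ (O − E)² / E
  tall red-fruited: (811 − 769.5)² / 769.5 = 2.2381
  tall yellow-fruited: (255 − 256.5)² / 256.5 = 0.0088
  dwarf red-fruited: (196 − 256.5)² / 256.5 = 14.2700
  dwarf yellow-fruited: (106 − 85.5)² / 85.5 = 4.9152
χ² = 2.2381 + 0.0088 + 14.2700 + 4.9152 = 21.4321 ≈ 21.432

21.432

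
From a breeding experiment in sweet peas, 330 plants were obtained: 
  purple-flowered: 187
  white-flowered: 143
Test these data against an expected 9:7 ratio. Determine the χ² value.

Total ratio parts = 16. Expected numbers out of 330:
  purple-flowered: 330 × 9/16 = 185.625
  white-flowered: 330 × 7/16 = 144.375
χ² = Σ (O − E)² / E
  purple-flowered: (187 − 185.625)² / 185.625 = 0.0102
  white-flowered: (143 − 144.375)² / 144.375 = 0.0131
χ² = 0.0102 + 0.0131 = 0.0233 ≈ 0.023

0.023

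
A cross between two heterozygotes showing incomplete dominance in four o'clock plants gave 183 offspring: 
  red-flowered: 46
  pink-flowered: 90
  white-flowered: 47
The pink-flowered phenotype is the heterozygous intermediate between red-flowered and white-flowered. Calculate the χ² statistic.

0.060

With incomplete dominance, a heterozygote × heterozygote cross gives a 1:2:1 phenotypic ratio.
Under the 1:2:1 hypothesis (Σ ratio = 4, N = 183):
  red-flowered: 183 × 1/4 = 45.75
  pink-flowered: 183 × 2/4 = 91.5
  white-flowered: 183 × 1/4 = 45.75
χ² = Σ (O − E)² / E
  red-flowered: (46 − 45.75)² / 45.75 = 0.0014
  pink-flowered: (90 − 91.5)² / 91.5 = 0.0246
  white-flowered: (47 − 45.75)² / 45.75 = 0.0342
χ² = 0.0014 + 0.0246 + 0.0342 = 0.0602 ≈ 0.060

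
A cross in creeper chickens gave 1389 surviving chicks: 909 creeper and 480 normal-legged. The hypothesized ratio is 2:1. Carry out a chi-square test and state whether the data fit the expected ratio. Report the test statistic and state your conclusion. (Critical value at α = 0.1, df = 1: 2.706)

Under the 2:1 hypothesis (Σ ratio = 3, N = 1389):
  creeper: 1389 × 2/3 = 926
  normal-legged: 1389 × 1/3 = 463
χ² = Σ (O − E)² / E
  creeper: (909 − 926)² / 926 = 0.3121
  normal-legged: (480 − 463)² / 463 = 0.6242
χ² = 0.3121 + 0.6242 = 0.9363 ≈ 0.936
Degrees of freedom = 2 − 1 = 1; critical value at α = 0.1 is 2.706.
Since 0.936 < 2.706, we fail to reject the null hypothesis — the data are consistent with the 2:1 ratio.

0.936; consistent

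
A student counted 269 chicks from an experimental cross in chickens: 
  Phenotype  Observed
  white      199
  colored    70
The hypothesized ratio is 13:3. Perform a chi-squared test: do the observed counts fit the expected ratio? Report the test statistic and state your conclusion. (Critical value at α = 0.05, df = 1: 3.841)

9.338; not consistent

Expected counts for N = 269 under a 13:3 ratio (total parts = 16):
  white: 269 × 13/16 = 218.5625
  colored: 269 × 3/16 = 50.4375
χ² = Σ (O − E)² / E
  white: (199 − 218.5625)² / 218.5625 = 1.7509
  colored: (70 − 50.4375)² / 50.4375 = 7.5874
χ² = 1.7509 + 7.5874 = 9.3383 ≈ 9.338
Degrees of freedom = 2 − 1 = 1; critical value at α = 0.05 is 3.841.
Since 9.338 > 3.841, we reject the null hypothesis — the data do not fit the 13:3 ratio.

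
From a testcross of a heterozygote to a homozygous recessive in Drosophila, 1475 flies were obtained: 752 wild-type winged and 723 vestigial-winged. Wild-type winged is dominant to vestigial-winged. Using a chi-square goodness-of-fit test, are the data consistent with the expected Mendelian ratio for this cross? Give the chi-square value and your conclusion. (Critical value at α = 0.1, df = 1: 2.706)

A testcross of a heterozygote (Aa × aa) gives a 1:1 phenotypic ratio.
Under the 1:1 hypothesis (Σ ratio = 2, N = 1475):
  wild-type winged: 1475 × 1/2 = 737.5
  vestigial-winged: 1475 × 1/2 = 737.5
χ² = Σ (O − E)² / E
  wild-type winged: (752 − 737.5)² / 737.5 = 0.2851
  vestigial-winged: (723 − 737.5)² / 737.5 = 0.2851
χ² = 0.2851 + 0.2851 = 0.5702 ≈ 0.570
Degrees of freedom = 2 − 1 = 1; critical value at α = 0.1 is 2.706.
Since 0.570 < 2.706, we fail to reject the null hypothesis — the data are consistent with the 1:1 ratio.

0.570; consistent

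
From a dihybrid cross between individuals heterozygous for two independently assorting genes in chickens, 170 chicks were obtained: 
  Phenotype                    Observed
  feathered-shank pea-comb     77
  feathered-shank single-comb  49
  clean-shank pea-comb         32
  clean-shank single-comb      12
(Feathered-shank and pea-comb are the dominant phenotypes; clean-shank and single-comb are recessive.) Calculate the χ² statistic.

A dihybrid F₂ with independent assortment and complete dominance at both loci gives a 9:3:3:1 phenotypic ratio.
Expected counts for N = 170 under a 9:3:3:1 ratio (total parts = 16):
  feathered-shank pea-comb: 170 × 9/16 = 95.625
  feathered-shank single-comb: 170 × 3/16 = 31.875
  clean-shank pea-comb: 170 × 3/16 = 31.875
  clean-shank single-comb: 170 × 1/16 = 10.625
χ² = Σ (O − E)² / E
  feathered-shank pea-comb: (77 − 95.625)² / 95.625 = 3.6276
  feathered-shank single-comb: (49 − 31.875)² / 31.875 = 9.2005
  clean-shank pea-comb: (32 − 31.875)² / 31.875 = 0.0005
  clean-shank single-comb: (12 − 10.625)² / 10.625 = 0.1779
χ² = 3.6276 + 9.2005 + 0.0005 + 0.1779 = 13.0065 ≈ 13.007

13.007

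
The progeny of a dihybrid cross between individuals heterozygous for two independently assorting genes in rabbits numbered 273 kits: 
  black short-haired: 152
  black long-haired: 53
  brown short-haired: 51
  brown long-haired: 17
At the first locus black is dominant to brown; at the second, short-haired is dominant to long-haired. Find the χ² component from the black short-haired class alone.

0.016

A dihybrid F₂ with independent assortment and complete dominance at both loci gives a 9:3:3:1 phenotypic ratio.
Under the 9:3:3:1 hypothesis (Σ ratio = 16, N = 273):
  black short-haired: 273 × 9/16 = 153.5625
  black long-haired: 273 × 3/16 = 51.1875
  brown short-haired: 273 × 3/16 = 51.1875
  brown long-haired: 273 × 1/16 = 17.0625
Contribution of black short-haired: (152 − 153.5625)² / 153.5625 = 0.0159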